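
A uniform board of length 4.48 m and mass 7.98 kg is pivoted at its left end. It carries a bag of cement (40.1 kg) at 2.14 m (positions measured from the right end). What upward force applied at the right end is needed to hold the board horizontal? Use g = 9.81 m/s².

F ≈ 245 N

Taking torques about the left end:
Beam weight: 7.98 × 9.81 = 78.28 N down at 2.24 m → arm 2.24 m, τ = 78.28 × 2.24 = 175.3 N·m clockwise.
Bag of cement: 40.1 × 9.81 = 393.4 N down at 2.14 m → arm 2.34 m, τ = 393.4 × 2.34 = 920.6 N·m clockwise.
Net moment of the loads = 1096 N·m clockwise.
The upward force F acts at the right end, arm 4.48 m, giving F × 4.48 counterclockwise.
For rotational equilibrium, F × 4.48 = 1096, so F = 1096 / 4.48 = 245 N.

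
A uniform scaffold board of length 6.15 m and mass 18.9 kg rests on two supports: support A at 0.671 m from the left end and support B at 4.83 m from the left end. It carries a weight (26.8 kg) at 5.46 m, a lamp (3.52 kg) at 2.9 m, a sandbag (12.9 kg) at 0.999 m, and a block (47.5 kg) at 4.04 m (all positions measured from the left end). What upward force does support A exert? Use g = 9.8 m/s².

About support B:
Beam weight: 18.9 × 9.8 = 185.2 N down at 3.075 m → arm 1.755 m, τ = 185.2 × 1.755 = 325 N·m counterclockwise.
Weight: 26.8 × 9.8 = 262.6 N down at 5.46 m → arm 0.63 m, τ = 262.6 × 0.63 = 165.4 N·m clockwise.
Lamp: 3.52 × 9.8 = 34.5 N down at 2.9 m → arm 1.93 m, τ = 34.5 × 1.93 = 66.58 N·m counterclockwise.
Sandbag: 12.9 × 9.8 = 126.4 N down at 0.999 m → arm 3.831 m, τ = 126.4 × 3.831 = 484.2 N·m counterclockwise.
Block: 47.5 × 9.8 = 465.5 N down at 4.04 m → arm 0.79 m, τ = 465.5 × 0.79 = 367.7 N·m counterclockwise.
Net load moment about support B = 1078 N·m counterclockwise.
Reaction R at support A is upward at 0.671 m, arm 4.159 m → moment R × 4.159 clockwise.
Setting net torque to zero: R × 4.159 = 1078 → R = 259 N.

R_A ≈ 259 N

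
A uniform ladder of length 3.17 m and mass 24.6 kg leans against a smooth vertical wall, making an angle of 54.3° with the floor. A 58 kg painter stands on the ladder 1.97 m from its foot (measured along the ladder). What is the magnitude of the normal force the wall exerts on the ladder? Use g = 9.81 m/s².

Choose the foot of the ladder as the axis so the floor normal and friction both act there and drop out.
Ladder weight 24.6×9.81 = 241.3 N acts at 1.585 m along the ladder; its horizontal arm is 1.585·cos54.3° = 0.9249 m → τ = 223.2 N·m clockwise.
Painter: 58×9.81 = 569 N at 1.97 m → arm 1.15 m → τ = 654.3 N·m clockwise.
Wall normal N acts horizontally at the top; its moment arm is the height L sinθ = 3.17·sin54.3° = 2.574 m, counterclockwise.
Setting net torque to zero: N × 2.574 = 877.5 → N = 341 N.

N_wall ≈ 341 N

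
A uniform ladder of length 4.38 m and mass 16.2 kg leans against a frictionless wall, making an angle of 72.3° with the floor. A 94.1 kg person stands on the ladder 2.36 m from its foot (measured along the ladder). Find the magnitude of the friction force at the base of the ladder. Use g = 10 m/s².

Taking torques about the foot of the ladder:
Ladder weight 16.2×10 = 162 N acts at 2.19 m along the ladder; its horizontal arm is 2.19·cos72.3° = 0.6658 m → τ = 107.9 N·m clockwise.
Person: 94.1×10 = 941 N at 2.36 m → arm 0.7175 m → τ = 675.2 N·m clockwise.
Wall normal N acts horizontally at the top; its moment arm is the height L sinθ = 4.38·sin72.3° = 4.173 m, counterclockwise.
For rotational equilibrium, N × 4.173 = 783.1, so N = 188 N.
ΣFx = 0: friction at the foot balances the wall's push, so f = N_wall = 188 N.

f ≈ 188 N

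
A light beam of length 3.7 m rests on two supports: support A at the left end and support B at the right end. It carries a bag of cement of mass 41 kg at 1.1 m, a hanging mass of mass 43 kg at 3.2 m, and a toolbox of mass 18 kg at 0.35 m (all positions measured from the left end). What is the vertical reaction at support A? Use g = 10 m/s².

R_A ≈ 509 N

Taking torques about support B:
Bag of cement: 41 × 10 = 410 N down at 1.1 m → arm 2.6 m, τ = 410 × 2.6 = 1066 N·m counterclockwise.
Hanging mass: 43 × 10 = 430 N down at 3.2 m → arm 0.5 m, τ = 430 × 0.5 = 215 N·m counterclockwise.
Toolbox: 18 × 10 = 180 N down at 0.35 m → arm 3.35 m, τ = 180 × 3.35 = 603 N·m counterclockwise.
Net load moment about support B = 1884 N·m counterclockwise.
Reaction R at support A is upward at 0 m, arm 3.7 m → moment R × 3.7 clockwise.
For rotational equilibrium, R × 3.7 = 1884, so R = 509 N.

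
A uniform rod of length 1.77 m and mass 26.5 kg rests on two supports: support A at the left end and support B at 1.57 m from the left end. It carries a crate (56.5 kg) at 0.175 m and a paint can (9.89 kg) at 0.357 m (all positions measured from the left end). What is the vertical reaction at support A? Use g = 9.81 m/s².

Choose support B as the axis so its reaction then has zero moment arm.
Beam weight: 26.5 × 9.81 = 260 N down at 0.885 m → arm 0.685 m, τ = 260 × 0.685 = 178.1 N·m counterclockwise.
Crate: 56.5 × 9.81 = 554.3 N down at 0.175 m → arm 1.395 m, τ = 554.3 × 1.395 = 773.2 N·m counterclockwise.
Paint can: 9.89 × 9.81 = 97.02 N down at 0.357 m → arm 1.213 m, τ = 97.02 × 1.213 = 117.7 N·m counterclockwise.
Net load moment about support B = 1069 N·m counterclockwise.
Reaction R at support A is upward at 0 m, arm 1.57 m → moment R × 1.57 clockwise.
Στ = 0 ⇒ R × 1.57 = 1069 ⇒ R = 681 N.

R_A ≈ 681 N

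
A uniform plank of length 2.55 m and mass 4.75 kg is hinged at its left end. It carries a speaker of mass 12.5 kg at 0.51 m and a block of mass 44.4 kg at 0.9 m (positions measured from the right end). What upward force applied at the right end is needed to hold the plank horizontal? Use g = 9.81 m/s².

Choose the left end as the axis so the unknown pivot reaction has zero arm there.
Beam weight: 4.75 × 9.81 = 46.6 N down at 1.275 m → arm 1.275 m, τ = 46.6 × 1.275 = 59.41 N·m clockwise.
Speaker: 12.5 × 9.81 = 122.6 N down at 0.51 m → arm 2.04 m, τ = 122.6 × 2.04 = 250.1 N·m clockwise.
Block: 44.4 × 9.81 = 435.6 N down at 0.9 m → arm 1.65 m, τ = 435.6 × 1.65 = 718.7 N·m clockwise.
Net moment of the loads = 1028 N·m clockwise.
The upward force F acts at the right end, arm 2.55 m, giving F × 2.55 counterclockwise.
Balancing moments: F × 2.55 = 1028, giving F = 1028 / 2.55 = 403 N.

F ≈ 403 N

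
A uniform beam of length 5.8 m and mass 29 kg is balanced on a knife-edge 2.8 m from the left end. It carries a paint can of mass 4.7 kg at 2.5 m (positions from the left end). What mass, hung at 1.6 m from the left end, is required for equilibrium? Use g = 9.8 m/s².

Sum moments about the knife-edge (at 2.8 m from the left end) (the support reaction has zero arm there).
Beam weight: 29 × 9.8 = 284.2 N down at 2.9 m → arm 0.1 m, τ = 284.2 × 0.1 = 28.42 N·m clockwise.
Paint can: 4.7 × 9.8 = 46.06 N down at 2.5 m → arm 0.3 m, τ = 46.06 × 0.3 = 13.82 N·m counterclockwise.
Net moment of known loads = 14.6 N·m clockwise.
An unknown mass m at 1.6 m has arm 1.2 m; its moment is m·g·1.2 counterclockwise.
Setting net torque to zero: m × 9.8 × 1.2 = 14.6 → m = 14.6 / (9.8 × 1.2) = 1.24 kg.

m ≈ 1.24 kg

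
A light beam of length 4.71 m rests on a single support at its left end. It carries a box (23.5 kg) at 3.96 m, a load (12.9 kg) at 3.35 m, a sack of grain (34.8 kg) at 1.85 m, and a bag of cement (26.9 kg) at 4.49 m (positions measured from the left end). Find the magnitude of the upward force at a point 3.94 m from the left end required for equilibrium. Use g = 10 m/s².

F ≈ 816 N

About the left end:
Box: 23.5 × 10 = 235 N down at 3.96 m → arm 3.96 m, τ = 235 × 3.96 = 930.6 N·m clockwise.
Load: 12.9 × 10 = 129 N down at 3.35 m → arm 3.35 m, τ = 129 × 3.35 = 432.2 N·m clockwise.
Sack of grain: 34.8 × 10 = 348 N down at 1.85 m → arm 1.85 m, τ = 348 × 1.85 = 643.8 N·m clockwise.
Bag of cement: 26.9 × 10 = 269 N down at 4.49 m → arm 4.49 m, τ = 269 × 4.49 = 1208 N·m clockwise.
Net moment of the loads = 3215 N·m clockwise.
The upward force F acts at a point 3.94 m from the left end, arm 3.94 m, giving F × 3.94 counterclockwise.
For rotational equilibrium, F × 3.94 = 3215, so F = 3215 / 3.94 = 816 N.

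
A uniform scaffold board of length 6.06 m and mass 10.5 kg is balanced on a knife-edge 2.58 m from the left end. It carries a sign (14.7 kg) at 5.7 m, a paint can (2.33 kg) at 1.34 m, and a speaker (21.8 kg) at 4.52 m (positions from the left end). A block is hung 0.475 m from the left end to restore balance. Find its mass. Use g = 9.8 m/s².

m ≈ 42.8 kg

About the knife-edge (at 2.58 m from the left end):
Beam weight: 10.5 × 9.8 = 102.9 N down at 3.03 m → arm 0.45 m, τ = 102.9 × 0.45 = 46.31 N·m clockwise.
Sign: 14.7 × 9.8 = 144.1 N down at 5.7 m → arm 3.12 m, τ = 144.1 × 3.12 = 449.6 N·m clockwise.
Paint can: 2.33 × 9.8 = 22.83 N down at 1.34 m → arm 1.24 m, τ = 22.83 × 1.24 = 28.31 N·m counterclockwise.
Speaker: 21.8 × 9.8 = 213.6 N down at 4.52 m → arm 1.94 m, τ = 213.6 × 1.94 = 414.4 N·m clockwise.
Net moment of known loads = 882 N·m clockwise.
An unknown mass m at 0.475 m has arm 2.105 m; its moment is m·g·2.105 counterclockwise.
Setting net torque to zero: m × 9.8 × 2.105 = 882 → m = 882 / (9.8 × 2.105) = 42.8 kg.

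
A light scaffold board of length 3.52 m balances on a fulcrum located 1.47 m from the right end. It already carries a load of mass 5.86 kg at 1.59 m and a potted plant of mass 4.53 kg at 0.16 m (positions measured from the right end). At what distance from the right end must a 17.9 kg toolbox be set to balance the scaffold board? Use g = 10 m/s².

Sum moments about the fulcrum (at 1.47 m from the right end) (the support reaction has zero arm there).
Load: 5.86 × 10 = 58.6 N down at 1.59 m → arm 0.12 m, τ = 58.6 × 0.12 = 7.032 N·m counterclockwise.
Potted plant: 4.53 × 10 = 45.3 N down at 0.16 m → arm 1.31 m, τ = 45.3 × 1.31 = 59.34 N·m clockwise.
Net moment of existing loads = 52.31 N·m clockwise.
The toolbox weighs 17.9 × 10 = 179 N and must supply an equal counterclockwise moment, so its lever arm about the fulcrum is 52.31 / 179 = 0.292 m.
That puts it at 1.47 + 0.292 = 1.76 m from the right end.

x ≈ 1.76 m from the right end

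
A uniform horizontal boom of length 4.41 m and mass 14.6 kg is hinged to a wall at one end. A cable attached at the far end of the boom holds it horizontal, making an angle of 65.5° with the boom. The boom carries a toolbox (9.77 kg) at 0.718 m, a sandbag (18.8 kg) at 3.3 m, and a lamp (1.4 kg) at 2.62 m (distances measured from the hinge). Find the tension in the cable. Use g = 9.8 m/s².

About the hinge:
Beam weight: 14.6 × 9.8 = 143.1 N down at 2.205 m → arm 2.205 m, τ = 143.1 × 2.205 = 315.5 N·m clockwise.
Toolbox: 9.77 × 9.8 = 95.75 N down at 0.718 m → arm 0.718 m, τ = 95.75 × 0.718 = 68.75 N·m clockwise.
Sandbag: 18.8 × 9.8 = 184.2 N down at 3.3 m → arm 3.3 m, τ = 184.2 × 3.3 = 607.9 N·m clockwise.
Lamp: 1.4 × 9.8 = 13.72 N down at 2.62 m → arm 2.62 m, τ = 13.72 × 2.62 = 35.95 N·m clockwise.
Total clockwise load moment = 1028 N·m.
The cable tension T acts at 4.41 m; only its component perpendicular to the boom, T sinθ, produces torque. sin 65.5° = 0.91.
Στ = 0 ⇒ T × 4.41 × 0.91 = 1028 ⇒ T = 1028 / 4.013 = 256 N.

T ≈ 256 N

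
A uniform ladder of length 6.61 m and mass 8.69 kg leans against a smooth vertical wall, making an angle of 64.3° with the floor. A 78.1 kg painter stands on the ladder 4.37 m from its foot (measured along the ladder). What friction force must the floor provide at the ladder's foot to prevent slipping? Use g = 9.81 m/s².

f ≈ 264 N

Choose the foot of the ladder as the axis so the floor normal and friction both act there and drop out.
Ladder weight 8.69×9.81 = 85.25 N acts at 3.305 m along the ladder; its horizontal arm is 3.305·cos64.3° = 1.433 m → τ = 122.2 N·m clockwise.
Painter: 78.1×9.81 = 766.2 N at 4.37 m → arm 1.895 m → τ = 1452 N·m clockwise.
Wall normal N acts horizontally at the top; its moment arm is the height L sinθ = 6.61·sin64.3° = 5.956 m, counterclockwise.
Setting net torque to zero: N × 5.956 = 1574 → N = 264 N.
ΣFx = 0: friction at the foot balances the wall's push, so f = N_wall = 264 N.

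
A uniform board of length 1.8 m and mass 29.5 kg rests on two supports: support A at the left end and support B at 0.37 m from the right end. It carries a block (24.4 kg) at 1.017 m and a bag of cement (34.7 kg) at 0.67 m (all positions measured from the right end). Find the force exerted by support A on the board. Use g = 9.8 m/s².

R_A ≈ 287 N

Take moments about support B.
Beam weight: 29.5 × 9.8 = 289.1 N down at 0.9 m → arm 0.53 m, τ = 289.1 × 0.53 = 153.2 N·m counterclockwise.
Block: 24.4 × 9.8 = 239.1 N down at 1.017 m → arm 0.647 m, τ = 239.1 × 0.647 = 154.7 N·m counterclockwise.
Bag of cement: 34.7 × 9.8 = 340.1 N down at 0.67 m → arm 0.3 m, τ = 340.1 × 0.3 = 102 N·m counterclockwise.
Net load moment about support B = 409.9 N·m counterclockwise.
Reaction R at support A is upward at 1.8 m, arm 1.43 m → moment R × 1.43 clockwise.
Στ = 0 ⇒ R × 1.43 = 409.9 ⇒ R = 287 N.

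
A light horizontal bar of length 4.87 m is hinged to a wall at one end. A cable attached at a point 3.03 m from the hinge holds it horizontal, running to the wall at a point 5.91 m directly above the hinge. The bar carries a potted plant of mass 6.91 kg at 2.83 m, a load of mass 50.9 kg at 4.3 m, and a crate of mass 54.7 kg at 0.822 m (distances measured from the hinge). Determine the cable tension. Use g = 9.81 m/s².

T ≈ 1030 N

Sum moments about the hinge (the unknown hinge reaction has zero arm there).
Potted plant: 6.91 × 9.81 = 67.79 N down at 2.83 m → arm 2.83 m, τ = 67.79 × 2.83 = 191.8 N·m clockwise.
Load: 50.9 × 9.81 = 499.3 N down at 4.3 m → arm 4.3 m, τ = 499.3 × 4.3 = 2147 N·m clockwise.
Crate: 54.7 × 9.81 = 536.6 N down at 0.822 m → arm 0.822 m, τ = 536.6 × 0.822 = 441.1 N·m clockwise.
Total clockwise load moment = 2780 N·m.
The cable tension T acts at 3.03 m; only its component perpendicular to the bar, T sinθ, produces torque. sinθ = h/√(h²+d²) = 5.91/√(5.91²+3.03²) = 0.8899.
For rotational equilibrium, T × 3.03 × 0.8899 = 2780, so T = 2780 / 2.696 = 1030 N.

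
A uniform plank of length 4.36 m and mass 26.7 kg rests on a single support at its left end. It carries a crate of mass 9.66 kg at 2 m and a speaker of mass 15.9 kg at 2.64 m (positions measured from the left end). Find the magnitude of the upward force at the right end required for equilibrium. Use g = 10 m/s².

Choose the left end as the axis so the unknown pivot reaction has zero arm there.
Beam weight: 26.7 × 10 = 267 N down at 2.18 m → arm 2.18 m, τ = 267 × 2.18 = 582.1 N·m clockwise.
Crate: 9.66 × 10 = 96.6 N down at 2 m → arm 2 m, τ = 96.6 × 2 = 193.2 N·m clockwise.
Speaker: 15.9 × 10 = 159 N down at 2.64 m → arm 2.64 m, τ = 159 × 2.64 = 419.8 N·m clockwise.
Net moment of the loads = 1195 N·m clockwise.
The upward force F acts at the right end, arm 4.36 m, giving F × 4.36 counterclockwise.
Setting net torque to zero: F × 4.36 = 1195 → F = 1195 / 4.36 = 274 N.

F ≈ 274 N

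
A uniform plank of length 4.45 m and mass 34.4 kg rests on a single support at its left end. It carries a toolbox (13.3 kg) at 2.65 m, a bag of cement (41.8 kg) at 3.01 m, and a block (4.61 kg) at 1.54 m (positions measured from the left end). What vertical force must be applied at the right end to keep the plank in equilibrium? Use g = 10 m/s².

Sum moments about the left end (the unknown pivot reaction has zero arm there).
Beam weight: 34.4 × 10 = 344 N down at 2.225 m → arm 2.225 m, τ = 344 × 2.225 = 765.4 N·m clockwise.
Toolbox: 13.3 × 10 = 133 N down at 2.65 m → arm 2.65 m, τ = 133 × 2.65 = 352.4 N·m clockwise.
Bag of cement: 41.8 × 10 = 418 N down at 3.01 m → arm 3.01 m, τ = 418 × 3.01 = 1258 N·m clockwise.
Block: 4.61 × 10 = 46.1 N down at 1.54 m → arm 1.54 m, τ = 46.1 × 1.54 = 70.99 N·m clockwise.
Net moment of the loads = 2447 N·m clockwise.
The upward force F acts at the right end, arm 4.45 m, giving F × 4.45 counterclockwise.
For rotational equilibrium, F × 4.45 = 2447, so F = 2447 / 4.45 = 550 N.

F ≈ 550 N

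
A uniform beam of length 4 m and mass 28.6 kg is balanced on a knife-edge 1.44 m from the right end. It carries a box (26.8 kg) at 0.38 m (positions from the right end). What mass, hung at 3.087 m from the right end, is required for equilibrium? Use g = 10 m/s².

m ≈ 7.52 kg

About the knife-edge (at 1.44 m from the right end):
Beam weight: 28.6 × 10 = 286 N down at 2 m → arm 0.56 m, τ = 286 × 0.56 = 160.2 N·m counterclockwise.
Box: 26.8 × 10 = 268 N down at 0.38 m → arm 1.06 m, τ = 268 × 1.06 = 284.1 N·m clockwise.
Net moment of known loads = 123.9 N·m clockwise.
An unknown mass m at 3.087 m has arm 1.647 m; its moment is m·g·1.647 counterclockwise.
Balancing moments: m × 10 × 1.647 = 123.9, giving m = 123.9 / (10 × 1.647) = 7.52 kg.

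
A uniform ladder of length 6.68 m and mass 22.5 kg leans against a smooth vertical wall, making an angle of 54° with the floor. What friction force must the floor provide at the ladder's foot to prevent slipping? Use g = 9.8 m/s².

f ≈ 80.1 N

Take moments about the foot of the ladder.
Ladder weight 22.5×9.8 = 220.5 N acts at 3.34 m along the ladder; its horizontal arm is 3.34·cos54° = 1.963 m → τ = 432.8 N·m clockwise.
Wall normal N acts horizontally at the top; its moment arm is the height L sinθ = 6.68·sin54° = 5.404 m, counterclockwise.
For rotational equilibrium, N × 5.404 = 432.8, so N = 80.1 N.
ΣFx = 0: friction at the foot balances the wall's push, so f = N_wall = 80.1 N.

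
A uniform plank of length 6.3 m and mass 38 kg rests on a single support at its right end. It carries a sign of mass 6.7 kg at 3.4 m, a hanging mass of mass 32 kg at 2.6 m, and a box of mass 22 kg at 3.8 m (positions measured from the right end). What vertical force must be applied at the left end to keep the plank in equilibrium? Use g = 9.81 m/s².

F ≈ 482 N

Sum moments about the right end (the unknown pivot reaction has zero arm there).
Beam weight: 38 × 9.81 = 372.8 N down at 3.15 m → arm 3.15 m, τ = 372.8 × 3.15 = 1174 N·m counterclockwise.
Sign: 6.7 × 9.81 = 65.73 N down at 3.4 m → arm 3.4 m, τ = 65.73 × 3.4 = 223.5 N·m counterclockwise.
Hanging mass: 32 × 9.81 = 313.9 N down at 2.6 m → arm 2.6 m, τ = 313.9 × 2.6 = 816.1 N·m counterclockwise.
Box: 22 × 9.81 = 215.8 N down at 3.8 m → arm 3.8 m, τ = 215.8 × 3.8 = 820 N·m counterclockwise.
Net moment of the loads = 3034 N·m counterclockwise.
The upward force F acts at the left end, arm 6.3 m, giving F × 6.3 clockwise.
For rotational equilibrium, F × 6.3 = 3034, so F = 3034 / 6.3 = 482 N.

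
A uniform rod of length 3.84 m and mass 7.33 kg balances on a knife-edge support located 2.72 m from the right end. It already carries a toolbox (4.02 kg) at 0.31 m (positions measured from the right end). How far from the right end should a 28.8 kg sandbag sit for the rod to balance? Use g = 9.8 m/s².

x ≈ 3.26 m from the right end

Choose the knife-edge support (at 2.72 m from the right end) as the axis so the support reaction has zero arm there.
Beam weight: 7.33 × 9.8 = 71.83 N down at 1.92 m → arm 0.8 m, τ = 71.83 × 0.8 = 57.46 N·m clockwise.
Toolbox: 4.02 × 9.8 = 39.4 N down at 0.31 m → arm 2.41 m, τ = 39.4 × 2.41 = 94.95 N·m clockwise.
Net moment of existing loads = 152.4 N·m clockwise.
The sandbag weighs 28.8 × 9.8 = 282.2 N and must supply an equal counterclockwise moment, so its lever arm about the knife-edge support is 152.4 / 282.2 = 0.54 m.
That puts it at 2.72 + 0.54 = 3.26 m from the right end.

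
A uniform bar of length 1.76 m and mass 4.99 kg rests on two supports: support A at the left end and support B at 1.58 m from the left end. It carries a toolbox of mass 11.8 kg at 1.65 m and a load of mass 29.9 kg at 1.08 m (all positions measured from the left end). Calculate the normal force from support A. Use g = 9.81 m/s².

Sum moments about support B (its reaction then has zero moment arm).
Beam weight: 4.99 × 9.81 = 48.95 N down at 0.88 m → arm 0.7 m, τ = 48.95 × 0.7 = 34.27 N·m counterclockwise.
Toolbox: 11.8 × 9.81 = 115.8 N down at 1.65 m → arm 0.07 m, τ = 115.8 × 0.07 = 8.106 N·m clockwise.
Load: 29.9 × 9.81 = 293.3 N down at 1.08 m → arm 0.5 m, τ = 293.3 × 0.5 = 146.7 N·m counterclockwise.
Net load moment about support B = 172.9 N·m counterclockwise.
Reaction R at support A is upward at 0 m, arm 1.58 m → moment R × 1.58 clockwise.
Balancing moments: R × 1.58 = 172.9, giving R = 109 N.

R_A ≈ 109 N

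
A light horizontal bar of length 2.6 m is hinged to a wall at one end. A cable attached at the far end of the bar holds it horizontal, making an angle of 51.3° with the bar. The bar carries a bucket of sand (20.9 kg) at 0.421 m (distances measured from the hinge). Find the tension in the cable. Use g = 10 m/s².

T ≈ 43.4 N

Take moments about the hinge.
Bucket of sand: 20.9 × 10 = 209 N down at 0.421 m → arm 0.421 m, τ = 209 × 0.421 = 87.99 N·m clockwise.
Total clockwise load moment = 87.99 N·m.
The cable tension T acts at 2.6 m; only its component perpendicular to the bar, T sinθ, produces torque. sin 51.3° = 0.7804.
Setting net torque to zero: T × 2.6 × 0.7804 = 87.99 → T = 87.99 / 2.029 = 43.4 N.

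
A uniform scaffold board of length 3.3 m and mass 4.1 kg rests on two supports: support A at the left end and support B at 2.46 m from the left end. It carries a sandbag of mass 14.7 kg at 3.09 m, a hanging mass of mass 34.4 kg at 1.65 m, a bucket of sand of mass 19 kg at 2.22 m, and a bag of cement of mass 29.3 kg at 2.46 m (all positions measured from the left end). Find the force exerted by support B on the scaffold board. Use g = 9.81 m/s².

R_B ≈ 890 N

Sum moments about support A (its reaction then has zero moment arm).
Beam weight: 4.1 × 9.81 = 40.22 N down at 1.65 m → arm 1.65 m, τ = 40.22 × 1.65 = 66.36 N·m clockwise.
Sandbag: 14.7 × 9.81 = 144.2 N down at 3.09 m → arm 3.09 m, τ = 144.2 × 3.09 = 445.6 N·m clockwise.
Hanging mass: 34.4 × 9.81 = 337.5 N down at 1.65 m → arm 1.65 m, τ = 337.5 × 1.65 = 556.9 N·m clockwise.
Bucket of sand: 19 × 9.81 = 186.4 N down at 2.22 m → arm 2.22 m, τ = 186.4 × 2.22 = 413.8 N·m clockwise.
Bag of cement: 29.3 × 9.81 = 287.4 N down at 2.46 m → arm 2.46 m, τ = 287.4 × 2.46 = 707 N·m clockwise.
Net load moment about support A = 2190 N·m clockwise.
Reaction R at support B is upward at 2.46 m, arm 2.46 m → moment R × 2.46 counterclockwise.
Στ = 0 ⇒ R × 2.46 = 2190 ⇒ R = 890 N.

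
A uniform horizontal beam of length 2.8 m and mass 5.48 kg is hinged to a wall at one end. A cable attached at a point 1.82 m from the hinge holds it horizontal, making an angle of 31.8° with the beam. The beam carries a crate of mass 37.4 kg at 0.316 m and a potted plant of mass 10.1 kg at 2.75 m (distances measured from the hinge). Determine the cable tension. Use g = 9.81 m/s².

T ≈ 483 N

Take moments about the hinge.
Beam weight: 5.48 × 9.81 = 53.76 N down at 1.4 m → arm 1.4 m, τ = 53.76 × 1.4 = 75.26 N·m clockwise.
Crate: 37.4 × 9.81 = 366.9 N down at 0.316 m → arm 0.316 m, τ = 366.9 × 0.316 = 115.9 N·m clockwise.
Potted plant: 10.1 × 9.81 = 99.08 N down at 2.75 m → arm 2.75 m, τ = 99.08 × 2.75 = 272.5 N·m clockwise.
Total clockwise load moment = 463.7 N·m.
The cable tension T acts at 1.82 m; only its component perpendicular to the beam, T sinθ, produces torque. sin 31.8° = 0.527.
For rotational equilibrium, T × 1.82 × 0.527 = 463.7, so T = 463.7 / 0.9591 = 483 N.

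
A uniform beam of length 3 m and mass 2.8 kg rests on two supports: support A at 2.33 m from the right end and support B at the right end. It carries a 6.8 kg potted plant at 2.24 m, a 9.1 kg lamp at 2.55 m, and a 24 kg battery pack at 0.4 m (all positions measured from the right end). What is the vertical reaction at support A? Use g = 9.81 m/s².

R_A ≈ 220 N

About support B:
Beam weight: 2.8 × 9.81 = 27.47 N down at 1.5 m → arm 1.5 m, τ = 27.47 × 1.5 = 41.2 N·m counterclockwise.
Potted plant: 6.8 × 9.81 = 66.71 N down at 2.24 m → arm 2.24 m, τ = 66.71 × 2.24 = 149.4 N·m counterclockwise.
Lamp: 9.1 × 9.81 = 89.27 N down at 2.55 m → arm 2.55 m, τ = 89.27 × 2.55 = 227.6 N·m counterclockwise.
Battery pack: 24 × 9.81 = 235.4 N down at 0.4 m → arm 0.4 m, τ = 235.4 × 0.4 = 94.16 N·m counterclockwise.
Net load moment about support B = 512.4 N·m counterclockwise.
Reaction R at support A is upward at 2.33 m, arm 2.33 m → moment R × 2.33 clockwise.
Στ = 0 ⇒ R × 2.33 = 512.4 ⇒ R = 220 N.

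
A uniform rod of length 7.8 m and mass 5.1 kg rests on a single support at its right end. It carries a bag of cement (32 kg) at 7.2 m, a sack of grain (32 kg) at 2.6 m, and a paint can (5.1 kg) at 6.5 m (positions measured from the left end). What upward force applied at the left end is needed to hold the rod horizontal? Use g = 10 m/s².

F ≈ 272 N

Taking torques about the right end:
Beam weight: 5.1 × 10 = 51 N down at 3.9 m → arm 3.9 m, τ = 51 × 3.9 = 198.9 N·m counterclockwise.
Bag of cement: 32 × 10 = 320 N down at 7.2 m → arm 0.6 m, τ = 320 × 0.6 = 192 N·m counterclockwise.
Sack of grain: 32 × 10 = 320 N down at 2.6 m → arm 5.2 m, τ = 320 × 5.2 = 1664 N·m counterclockwise.
Paint can: 5.1 × 10 = 51 N down at 6.5 m → arm 1.3 m, τ = 51 × 1.3 = 66.3 N·m counterclockwise.
Net moment of the loads = 2121 N·m counterclockwise.
The upward force F acts at the left end, arm 7.8 m, giving F × 7.8 clockwise.
Στ = 0 ⇒ F × 7.8 = 2121 ⇒ F = 2121 / 7.8 = 272 N.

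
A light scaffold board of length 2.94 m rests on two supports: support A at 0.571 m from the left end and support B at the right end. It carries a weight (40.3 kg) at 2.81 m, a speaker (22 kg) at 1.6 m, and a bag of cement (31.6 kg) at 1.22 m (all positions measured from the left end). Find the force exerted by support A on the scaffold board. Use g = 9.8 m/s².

R_A ≈ 368 N

Sum moments about support B (its reaction then has zero moment arm).
Weight: 40.3 × 9.8 = 394.9 N down at 2.81 m → arm 0.13 m, τ = 394.9 × 0.13 = 51.34 N·m counterclockwise.
Speaker: 22 × 9.8 = 215.6 N down at 1.6 m → arm 1.34 m, τ = 215.6 × 1.34 = 288.9 N·m counterclockwise.
Bag of cement: 31.6 × 9.8 = 309.7 N down at 1.22 m → arm 1.72 m, τ = 309.7 × 1.72 = 532.7 N·m counterclockwise.
Net load moment about support B = 872.9 N·m counterclockwise.
Reaction R at support A is upward at 0.571 m, arm 2.369 m → moment R × 2.369 clockwise.
Balancing moments: R × 2.369 = 872.9, giving R = 368 N.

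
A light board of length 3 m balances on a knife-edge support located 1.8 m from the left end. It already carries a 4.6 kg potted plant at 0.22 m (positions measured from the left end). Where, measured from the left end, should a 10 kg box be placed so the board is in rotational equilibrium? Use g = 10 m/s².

x ≈ 2.53 m from the left end

Choose the knife-edge support (at 1.8 m from the left end) as the axis so the support reaction has zero arm there.
Potted plant: 4.6 × 10 = 46 N down at 0.22 m → arm 1.58 m, τ = 46 × 1.58 = 72.68 N·m counterclockwise.
Net moment of existing loads = 72.68 N·m counterclockwise.
The box weighs 10 × 10 = 100 N and must supply an equal clockwise moment, so its lever arm about the knife-edge support is 72.68 / 100 = 0.727 m.
That puts it at 1.8 + 0.727 = 2.53 m from the left end.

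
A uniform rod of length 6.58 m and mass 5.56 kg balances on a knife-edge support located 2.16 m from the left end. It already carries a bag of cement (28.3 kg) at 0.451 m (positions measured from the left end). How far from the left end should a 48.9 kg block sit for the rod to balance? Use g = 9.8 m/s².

x ≈ 3.02 m from the left end

Taking torques about the knife-edge support (at 2.16 m from the left end):
Beam weight: 5.56 × 9.8 = 54.49 N down at 3.29 m → arm 1.13 m, τ = 54.49 × 1.13 = 61.57 N·m clockwise.
Bag of cement: 28.3 × 9.8 = 277.3 N down at 0.451 m → arm 1.709 m, τ = 277.3 × 1.709 = 473.9 N·m counterclockwise.
Net moment of existing loads = 412.3 N·m counterclockwise.
The block weighs 48.9 × 9.8 = 479.2 N and must supply an equal clockwise moment, so its lever arm about the knife-edge support is 412.3 / 479.2 = 0.86 m.
That puts it at 2.16 + 0.86 = 3.02 m from the left end.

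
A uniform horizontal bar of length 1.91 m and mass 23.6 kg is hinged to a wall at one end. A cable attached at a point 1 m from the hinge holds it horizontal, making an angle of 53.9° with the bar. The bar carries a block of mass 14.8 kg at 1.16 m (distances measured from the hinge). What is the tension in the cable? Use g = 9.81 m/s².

T ≈ 482 N

Take moments about the hinge.
Beam weight: 23.6 × 9.81 = 231.5 N down at 0.955 m → arm 0.955 m, τ = 231.5 × 0.955 = 221.1 N·m clockwise.
Block: 14.8 × 9.81 = 145.2 N down at 1.16 m → arm 1.16 m, τ = 145.2 × 1.16 = 168.4 N·m clockwise.
Total clockwise load moment = 389.5 N·m.
The cable tension T acts at 1 m; only its component perpendicular to the bar, T sinθ, produces torque. sin 53.9° = 0.808.
Setting net torque to zero: T × 1 × 0.808 = 389.5 → T = 389.5 / 0.808 = 482 N.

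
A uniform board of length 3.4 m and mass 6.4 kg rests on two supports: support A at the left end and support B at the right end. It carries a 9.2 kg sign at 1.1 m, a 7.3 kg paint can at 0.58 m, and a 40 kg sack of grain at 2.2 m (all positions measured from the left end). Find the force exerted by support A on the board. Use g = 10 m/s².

R_A ≈ 296 N

Taking torques about support B:
Beam weight: 6.4 × 10 = 64 N down at 1.7 m → arm 1.7 m, τ = 64 × 1.7 = 108.8 N·m counterclockwise.
Sign: 9.2 × 10 = 92 N down at 1.1 m → arm 2.3 m, τ = 92 × 2.3 = 211.6 N·m counterclockwise.
Paint can: 7.3 × 10 = 73 N down at 0.58 m → arm 2.82 m, τ = 73 × 2.82 = 205.9 N·m counterclockwise.
Sack of grain: 40 × 10 = 400 N down at 2.2 m → arm 1.2 m, τ = 400 × 1.2 = 480 N·m counterclockwise.
Net load moment about support B = 1006 N·m counterclockwise.
Reaction R at support A is upward at 0 m, arm 3.4 m → moment R × 3.4 clockwise.
Balancing moments: R × 3.4 = 1006, giving R = 296 N.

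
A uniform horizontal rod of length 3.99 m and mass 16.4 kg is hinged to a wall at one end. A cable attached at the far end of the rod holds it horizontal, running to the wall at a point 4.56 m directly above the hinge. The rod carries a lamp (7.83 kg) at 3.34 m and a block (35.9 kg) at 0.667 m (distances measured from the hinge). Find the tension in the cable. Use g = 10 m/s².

T ≈ 276 N

About the hinge:
Beam weight: 16.4 × 10 = 164 N down at 1.995 m → arm 1.995 m, τ = 164 × 1.995 = 327.2 N·m clockwise.
Lamp: 7.83 × 10 = 78.3 N down at 3.34 m → arm 3.34 m, τ = 78.3 × 3.34 = 261.5 N·m clockwise.
Block: 35.9 × 10 = 359 N down at 0.667 m → arm 0.667 m, τ = 359 × 0.667 = 239.5 N·m clockwise.
Total clockwise load moment = 828.2 N·m.
The cable tension T acts at 3.99 m; only its component perpendicular to the rod, T sinθ, produces torque. sinθ = h/√(h²+d²) = 4.56/√(4.56²+3.99²) = 0.7526.
Στ = 0 ⇒ T × 3.99 × 0.7526 = 828.2 ⇒ T = 828.2 / 3.003 = 276 N.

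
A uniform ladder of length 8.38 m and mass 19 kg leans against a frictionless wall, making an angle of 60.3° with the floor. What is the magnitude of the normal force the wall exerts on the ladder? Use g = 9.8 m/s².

About the foot of the ladder:
Ladder weight 19×9.8 = 186.2 N acts at 4.19 m along the ladder; its horizontal arm is 4.19·cos60.3° = 2.076 m → τ = 386.6 N·m clockwise.
Wall normal N acts horizontally at the top; its moment arm is the height L sinθ = 8.38·sin60.3° = 7.279 m, counterclockwise.
For rotational equilibrium, N × 7.279 = 386.6, so N = 53.1 N.

N_wall ≈ 53.1 N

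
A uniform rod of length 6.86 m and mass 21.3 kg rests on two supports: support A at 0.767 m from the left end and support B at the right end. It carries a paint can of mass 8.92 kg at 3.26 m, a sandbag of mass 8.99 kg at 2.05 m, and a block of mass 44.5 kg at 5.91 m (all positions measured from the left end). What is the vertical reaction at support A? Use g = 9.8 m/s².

R_A ≈ 307 N

Taking torques about support B:
Beam weight: 21.3 × 9.8 = 208.7 N down at 3.43 m → arm 3.43 m, τ = 208.7 × 3.43 = 715.8 N·m counterclockwise.
Paint can: 8.92 × 9.8 = 87.42 N down at 3.26 m → arm 3.6 m, τ = 87.42 × 3.6 = 314.7 N·m counterclockwise.
Sandbag: 8.99 × 9.8 = 88.1 N down at 2.05 m → arm 4.81 m, τ = 88.1 × 4.81 = 423.8 N·m counterclockwise.
Block: 44.5 × 9.8 = 436.1 N down at 5.91 m → arm 0.95 m, τ = 436.1 × 0.95 = 414.3 N·m counterclockwise.
Net load moment about support B = 1869 N·m counterclockwise.
Reaction R at support A is upward at 0.767 m, arm 6.093 m → moment R × 6.093 clockwise.
Balancing moments: R × 6.093 = 1869, giving R = 307 N.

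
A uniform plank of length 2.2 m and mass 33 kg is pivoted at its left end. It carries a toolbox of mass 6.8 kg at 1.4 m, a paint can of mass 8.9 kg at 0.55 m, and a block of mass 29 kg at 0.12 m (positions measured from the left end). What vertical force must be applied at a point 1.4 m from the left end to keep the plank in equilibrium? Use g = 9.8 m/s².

Taking torques about the left end:
Beam weight: 33 × 9.8 = 323.4 N down at 1.1 m → arm 1.1 m, τ = 323.4 × 1.1 = 355.7 N·m clockwise.
Toolbox: 6.8 × 9.8 = 66.64 N down at 1.4 m → arm 1.4 m, τ = 66.64 × 1.4 = 93.3 N·m clockwise.
Paint can: 8.9 × 9.8 = 87.22 N down at 0.55 m → arm 0.55 m, τ = 87.22 × 0.55 = 47.97 N·m clockwise.
Block: 29 × 9.8 = 284.2 N down at 0.12 m → arm 0.12 m, τ = 284.2 × 0.12 = 34.1 N·m clockwise.
Net moment of the loads = 531.1 N·m clockwise.
The upward force F acts at a point 1.4 m from the left end, arm 1.4 m, giving F × 1.4 counterclockwise.
Setting net torque to zero: F × 1.4 = 531.1 → F = 531.1 / 1.4 = 379 N.

F ≈ 379 N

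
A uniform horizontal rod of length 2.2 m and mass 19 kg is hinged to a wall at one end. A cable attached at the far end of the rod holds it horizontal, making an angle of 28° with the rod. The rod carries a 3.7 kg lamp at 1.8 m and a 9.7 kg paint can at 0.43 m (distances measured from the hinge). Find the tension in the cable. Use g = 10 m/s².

Taking torques about the hinge:
Beam weight: 19 × 10 = 190 N down at 1.1 m → arm 1.1 m, τ = 190 × 1.1 = 209 N·m clockwise.
Lamp: 3.7 × 10 = 37 N down at 1.8 m → arm 1.8 m, τ = 37 × 1.8 = 66.6 N·m clockwise.
Paint can: 9.7 × 10 = 97 N down at 0.43 m → arm 0.43 m, τ = 97 × 0.43 = 41.71 N·m clockwise.
Total clockwise load moment = 317.3 N·m.
The cable tension T acts at 2.2 m; only its component perpendicular to the rod, T sinθ, produces torque. sin 28° = 0.4695.
Balancing moments: T × 2.2 × 0.4695 = 317.3, giving T = 317.3 / 1.033 = 307 N.

T ≈ 307 N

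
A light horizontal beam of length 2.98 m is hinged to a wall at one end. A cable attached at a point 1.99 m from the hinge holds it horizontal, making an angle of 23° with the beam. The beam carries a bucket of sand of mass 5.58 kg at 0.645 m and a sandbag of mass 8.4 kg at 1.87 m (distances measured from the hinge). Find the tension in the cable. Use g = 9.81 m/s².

Choose the hinge as the axis so the unknown hinge reaction has zero arm there.
Bucket of sand: 5.58 × 9.81 = 54.74 N down at 0.645 m → arm 0.645 m, τ = 54.74 × 0.645 = 35.31 N·m clockwise.
Sandbag: 8.4 × 9.81 = 82.4 N down at 1.87 m → arm 1.87 m, τ = 82.4 × 1.87 = 154.1 N·m clockwise.
Total clockwise load moment = 189.4 N·m.
The cable tension T acts at 1.99 m; only its component perpendicular to the beam, T sinθ, produces torque. sin 23° = 0.3907.
Balancing moments: T × 1.99 × 0.3907 = 189.4, giving T = 189.4 / 0.7775 = 244 N.

T ≈ 244 N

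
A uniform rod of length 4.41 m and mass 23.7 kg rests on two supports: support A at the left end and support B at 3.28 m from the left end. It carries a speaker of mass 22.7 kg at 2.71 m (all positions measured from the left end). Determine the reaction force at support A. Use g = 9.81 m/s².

R_A ≈ 115 N

Sum moments about support B (its reaction then has zero moment arm).
Beam weight: 23.7 × 9.81 = 232.5 N down at 2.205 m → arm 1.075 m, τ = 232.5 × 1.075 = 249.9 N·m counterclockwise.
Speaker: 22.7 × 9.81 = 222.7 N down at 2.71 m → arm 0.57 m, τ = 222.7 × 0.57 = 126.9 N·m counterclockwise.
Net load moment about support B = 376.8 N·m counterclockwise.
Reaction R at support A is upward at 0 m, arm 3.28 m → moment R × 3.28 clockwise.
Στ = 0 ⇒ R × 3.28 = 376.8 ⇒ R = 115 N.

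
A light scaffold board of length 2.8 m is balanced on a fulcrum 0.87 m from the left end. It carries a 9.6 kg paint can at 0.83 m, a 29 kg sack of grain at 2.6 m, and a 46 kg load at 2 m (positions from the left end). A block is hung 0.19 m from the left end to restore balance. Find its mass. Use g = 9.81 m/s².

m ≈ 150 kg

About the fulcrum (at 0.87 m from the left end):
Paint can: 9.6 × 9.81 = 94.18 N down at 0.83 m → arm 0.04 m, τ = 94.18 × 0.04 = 3.767 N·m counterclockwise.
Sack of grain: 29 × 9.81 = 284.5 N down at 2.6 m → arm 1.73 m, τ = 284.5 × 1.73 = 492.2 N·m clockwise.
Load: 46 × 9.81 = 451.3 N down at 2 m → arm 1.13 m, τ = 451.3 × 1.13 = 510 N·m clockwise.
Net moment of known loads = 998.4 N·m clockwise.
An unknown mass m at 0.19 m has arm 0.68 m; its moment is m·g·0.68 counterclockwise.
Setting net torque to zero: m × 9.81 × 0.68 = 998.4 → m = 998.4 / (9.81 × 0.68) = 150 kg.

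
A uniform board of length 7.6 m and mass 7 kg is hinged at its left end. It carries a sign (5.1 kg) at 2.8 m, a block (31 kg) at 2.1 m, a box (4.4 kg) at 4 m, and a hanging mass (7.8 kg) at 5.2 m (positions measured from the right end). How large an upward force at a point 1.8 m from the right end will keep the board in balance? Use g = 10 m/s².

About the left end:
Beam weight: 7 × 10 = 70 N down at 3.8 m → arm 3.8 m, τ = 70 × 3.8 = 266 N·m clockwise.
Sign: 5.1 × 10 = 51 N down at 2.8 m → arm 4.8 m, τ = 51 × 4.8 = 244.8 N·m clockwise.
Block: 31 × 10 = 310 N down at 2.1 m → arm 5.5 m, τ = 310 × 5.5 = 1705 N·m clockwise.
Box: 4.4 × 10 = 44 N down at 4 m → arm 3.6 m, τ = 44 × 3.6 = 158.4 N·m clockwise.
Hanging mass: 7.8 × 10 = 78 N down at 5.2 m → arm 2.4 m, τ = 78 × 2.4 = 187.2 N·m clockwise.
Net moment of the loads = 2561 N·m clockwise.
The upward force F acts at a point 1.8 m from the right end, arm 5.8 m, giving F × 5.8 counterclockwise.
For rotational equilibrium, F × 5.8 = 2561, so F = 2561 / 5.8 = 442 N.

F ≈ 442 N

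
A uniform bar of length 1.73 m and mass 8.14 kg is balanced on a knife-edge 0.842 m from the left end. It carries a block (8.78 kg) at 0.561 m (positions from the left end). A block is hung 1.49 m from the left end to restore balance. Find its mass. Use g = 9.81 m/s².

Taking torques about the knife-edge (at 0.842 m from the left end):
Beam weight: 8.14 × 9.81 = 79.85 N down at 0.865 m → arm 0.023 m, τ = 79.85 × 0.023 = 1.837 N·m clockwise.
Block: 8.78 × 9.81 = 86.13 N down at 0.561 m → arm 0.281 m, τ = 86.13 × 0.281 = 24.2 N·m counterclockwise.
Net moment of known loads = 22.36 N·m counterclockwise.
An unknown mass m at 1.49 m has arm 0.648 m; its moment is m·g·0.648 clockwise.
For rotational equilibrium, m × 9.81 × 0.648 = 22.36, so m = 22.36 / (9.81 × 0.648) = 3.52 kg.

m ≈ 3.52 kg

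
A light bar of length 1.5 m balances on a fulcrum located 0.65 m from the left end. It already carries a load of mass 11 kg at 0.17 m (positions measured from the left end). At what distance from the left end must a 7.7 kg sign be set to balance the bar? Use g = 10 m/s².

x ≈ 1.34 m from the left end

Choose the fulcrum (at 0.65 m from the left end) as the axis so the support reaction has zero arm there.
Load: 11 × 10 = 110 N down at 0.17 m → arm 0.48 m, τ = 110 × 0.48 = 52.8 N·m counterclockwise.
Net moment of existing loads = 52.8 N·m counterclockwise.
The sign weighs 7.7 × 10 = 77 N and must supply an equal clockwise moment, so its lever arm about the fulcrum is 52.8 / 77 = 0.686 m.
That puts it at 0.65 + 0.686 = 1.34 m from the left end.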